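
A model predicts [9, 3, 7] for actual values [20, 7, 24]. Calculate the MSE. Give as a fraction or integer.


MSE = (1/3) * ((20-9)^2=121 + (7-3)^2=16 + (24-7)^2=289). Sum = 426. MSE = 142.

142


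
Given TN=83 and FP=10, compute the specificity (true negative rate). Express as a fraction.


Specificity = TN / (TN + FP) = 83 / 93 = 83/93.

83/93


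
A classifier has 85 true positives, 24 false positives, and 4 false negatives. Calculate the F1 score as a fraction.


Precision = 85/109 = 85/109. Recall = 85/89 = 85/89. F1 = 2*P*R/(P+R) = 85/99.

85/99


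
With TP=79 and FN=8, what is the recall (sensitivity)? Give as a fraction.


Recall = TP / (TP + FN) = 79 / 87 = 79/87.

79/87


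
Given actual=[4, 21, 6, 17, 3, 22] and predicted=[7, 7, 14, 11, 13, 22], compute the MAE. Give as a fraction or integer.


MAE = (1/6) * (|4-7|=3 + |21-7|=14 + |6-14|=8 + |17-11|=6 + |3-13|=10 + |22-22|=0). Sum = 41. MAE = 41/6.

41/6


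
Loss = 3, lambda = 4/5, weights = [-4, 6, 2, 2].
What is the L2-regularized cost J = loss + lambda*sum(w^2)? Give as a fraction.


L2 sq norm = sum(w^2) = 60. J = 3 + 4/5 * 60 = 51.

51


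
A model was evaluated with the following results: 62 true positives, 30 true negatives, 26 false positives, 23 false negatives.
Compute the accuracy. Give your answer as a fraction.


Accuracy = (TP + TN) / (TP + TN + FP + FN) = (62 + 30) / 141 = 92/141.

92/141


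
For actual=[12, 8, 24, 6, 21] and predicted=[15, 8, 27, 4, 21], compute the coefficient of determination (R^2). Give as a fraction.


Mean(y) = 71/5. SS_res = 22. SS_tot = 1264/5. R^2 = 1 - 22/(1264/5) = 577/632.

577/632


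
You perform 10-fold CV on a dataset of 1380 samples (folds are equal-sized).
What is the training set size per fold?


Each validation fold has 1380/10 = 138 samples. Training set = 1380 - 138 = 1242.

1242


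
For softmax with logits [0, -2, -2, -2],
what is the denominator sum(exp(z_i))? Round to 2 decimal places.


Denom = e^0=1.0000 + e^-2=0.1353 + e^-2=0.1353 + e^-2=0.1353. Sum = 1.4059, which rounds to 1.41.

1.41


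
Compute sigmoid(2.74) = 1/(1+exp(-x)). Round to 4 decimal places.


sigma(2.74) = 1/(1+e^(-2.74)) = 1/(1+0.064570) = 1/1.064570 = 0.9393.

0.9393


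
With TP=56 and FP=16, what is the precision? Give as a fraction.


Precision = TP / (TP + FP) = 56 / 72 = 7/9.

7/9


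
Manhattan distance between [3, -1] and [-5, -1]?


d = sum of absolute differences: |3--5|=8 + |-1--1|=0 = 8.

8


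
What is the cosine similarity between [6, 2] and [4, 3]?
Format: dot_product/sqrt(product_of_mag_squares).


dot = 30. |a|^2 = 40, |b|^2 = 25. cos = 30/sqrt(1000).

30/sqrt(1000)


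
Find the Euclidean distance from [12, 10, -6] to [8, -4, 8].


d = sqrt(sum of squared differences). (12-8)^2=16, (10--4)^2=196, (-6-8)^2=196. Sum = 408.

sqrt(408)


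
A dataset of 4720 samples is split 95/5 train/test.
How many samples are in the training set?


Test set = 4720 * 5% = 236. Training set = 4720 - 236 = 4484.

4484


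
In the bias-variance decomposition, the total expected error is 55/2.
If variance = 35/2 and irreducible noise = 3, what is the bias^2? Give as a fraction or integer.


Total error = bias^2 + variance + irreducible noise. So bias^2 = 55/2 - 35/2 - 3 = 7.

7


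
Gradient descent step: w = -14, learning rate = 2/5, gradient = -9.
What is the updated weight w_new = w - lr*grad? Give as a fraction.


w_new = -14 - 2/5 * -9 = -14 - -18/5 = -52/5.

-52/5


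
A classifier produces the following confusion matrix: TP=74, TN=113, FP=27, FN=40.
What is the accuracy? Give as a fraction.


Accuracy = (TP + TN) / (TP + TN + FP + FN) = (74 + 113) / 254 = 187/254.

187/254


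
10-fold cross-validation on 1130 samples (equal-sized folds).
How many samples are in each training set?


Each validation fold has 1130/10 = 113 samples. Training set = 1130 - 113 = 1017.

1017


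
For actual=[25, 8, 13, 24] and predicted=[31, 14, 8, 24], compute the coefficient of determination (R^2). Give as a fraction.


Mean(y) = 35/2. SS_res = 97. SS_tot = 209. R^2 = 1 - 97/(209) = 112/209.

112/209


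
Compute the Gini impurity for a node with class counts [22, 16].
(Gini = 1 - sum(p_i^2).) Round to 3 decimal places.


Total = 38. Proportions: 22/38, 16/38. sum(p_i^2) = 0.5125. Gini = 1 - 0.5125 = 0.4875, which rounds to 0.488.

0.488


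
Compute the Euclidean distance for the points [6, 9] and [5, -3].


d = sqrt(sum of squared differences). (6-5)^2=1, (9--3)^2=144. Sum = 145.

sqrt(145)


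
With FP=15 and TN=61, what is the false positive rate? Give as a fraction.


FPR = FP / (FP + TN) = 15 / 76 = 15/76.

15/76


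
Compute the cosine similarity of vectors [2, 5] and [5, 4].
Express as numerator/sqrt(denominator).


dot = 30. |a|^2 = 29, |b|^2 = 41. cos = 30/sqrt(1189).

30/sqrt(1189)


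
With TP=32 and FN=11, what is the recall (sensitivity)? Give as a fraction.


Recall = TP / (TP + FN) = 32 / 43 = 32/43.

32/43


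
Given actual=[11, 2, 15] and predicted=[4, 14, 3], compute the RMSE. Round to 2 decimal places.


MSE = 112.3333. RMSE = sqrt(112.3333) = 10.60.

10.60


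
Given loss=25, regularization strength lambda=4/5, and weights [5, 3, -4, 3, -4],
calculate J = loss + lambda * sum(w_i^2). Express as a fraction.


L2 sq norm = sum(w^2) = 75. J = 25 + 4/5 * 75 = 85.

85


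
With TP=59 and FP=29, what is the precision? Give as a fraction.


Precision = TP / (TP + FP) = 59 / 88 = 59/88.

59/88


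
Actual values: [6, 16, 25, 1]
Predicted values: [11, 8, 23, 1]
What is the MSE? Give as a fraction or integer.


MSE = (1/4) * ((6-11)^2=25 + (16-8)^2=64 + (25-23)^2=4 + (1-1)^2=0). Sum = 93. MSE = 93/4.

93/4


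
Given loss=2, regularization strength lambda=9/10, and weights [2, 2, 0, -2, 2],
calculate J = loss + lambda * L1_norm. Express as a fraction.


L1 norm = sum(|w|) = 8. J = 2 + 9/10 * 8 = 46/5.

46/5


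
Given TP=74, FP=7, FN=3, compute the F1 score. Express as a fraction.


Precision = 74/81 = 74/81. Recall = 74/77 = 74/77. F1 = 2*P*R/(P+R) = 74/79.

74/79


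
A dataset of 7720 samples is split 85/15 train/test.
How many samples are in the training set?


Test set = 7720 * 15% = 1158. Training set = 7720 - 1158 = 6562.

6562


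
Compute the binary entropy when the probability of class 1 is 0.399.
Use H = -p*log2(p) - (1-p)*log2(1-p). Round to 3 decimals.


H = -0.399*log2(0.399) - 0.601*log2(0.601) = 0.970.

0.970


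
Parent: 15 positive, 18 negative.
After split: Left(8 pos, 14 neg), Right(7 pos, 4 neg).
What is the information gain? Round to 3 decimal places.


H(parent) = 0.9940. H(left) = 0.9457, H(right) = 0.9457. Weighted = (22/33)*0.9457 + (11/33)*0.9457 = 0.9457. IG = 0.9940 - 0.9457 = 0.0483, which rounds to 0.048.

0.048


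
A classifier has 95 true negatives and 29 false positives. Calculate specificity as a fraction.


Specificity = TN / (TN + FP) = 95 / 124 = 95/124.

95/124


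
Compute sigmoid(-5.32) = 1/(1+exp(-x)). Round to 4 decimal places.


sigma(-5.32) = 1/(1+e^(5.32)) = 1/(1+204.383882) = 1/205.383882 = 0.0049.

0.0049


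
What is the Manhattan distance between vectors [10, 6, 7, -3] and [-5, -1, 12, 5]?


d = sum of absolute differences: |10--5|=15 + |6--1|=7 + |7-12|=5 + |-3-5|=8 = 35.

35


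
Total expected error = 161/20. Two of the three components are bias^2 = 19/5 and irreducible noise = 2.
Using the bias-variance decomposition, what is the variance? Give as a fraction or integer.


Total error = bias^2 + variance + irreducible noise. So variance = 161/20 - 19/5 - 2 = 9/4.

9/4


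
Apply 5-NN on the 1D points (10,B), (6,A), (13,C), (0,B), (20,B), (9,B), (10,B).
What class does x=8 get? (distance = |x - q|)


Distances: |10-8|=2, |6-8|=2, |13-8|=5, |0-8|=8, |20-8|=12, |9-8|=1, |10-8|=2. 5 nearest: (9,B), (6,A), (10,B), (10,B), (13,C). Counts: {'B': 3, 'A': 1, 'C': 1}. Majority class: B.

B


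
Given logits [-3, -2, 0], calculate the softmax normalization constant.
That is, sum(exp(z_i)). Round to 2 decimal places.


Denom = e^-3=0.0498 + e^-2=0.1353 + e^0=1.0000. Sum = 1.1851, which rounds to 1.19.

1.19


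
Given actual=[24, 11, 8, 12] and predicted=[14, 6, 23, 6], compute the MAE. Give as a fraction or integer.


MAE = (1/4) * (|24-14|=10 + |11-6|=5 + |8-23|=15 + |12-6|=6). Sum = 36. MAE = 9.

9


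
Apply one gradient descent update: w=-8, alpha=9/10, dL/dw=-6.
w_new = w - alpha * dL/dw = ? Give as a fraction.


w_new = -8 - 9/10 * -6 = -8 - -27/5 = -13/5.

-13/5


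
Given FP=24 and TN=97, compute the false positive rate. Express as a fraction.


FPR = FP / (FP + TN) = 24 / 121 = 24/121.

24/121


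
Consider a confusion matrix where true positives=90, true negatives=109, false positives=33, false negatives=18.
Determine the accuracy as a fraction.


Accuracy = (TP + TN) / (TP + TN + FP + FN) = (90 + 109) / 250 = 199/250.

199/250


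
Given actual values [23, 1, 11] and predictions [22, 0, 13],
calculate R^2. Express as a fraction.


Mean(y) = 35/3. SS_res = 6. SS_tot = 728/3. R^2 = 1 - 6/(728/3) = 355/364.

355/364


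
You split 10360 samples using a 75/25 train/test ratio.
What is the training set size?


Test set = 10360 * 25% = 2590. Training set = 10360 - 2590 = 7770.

7770


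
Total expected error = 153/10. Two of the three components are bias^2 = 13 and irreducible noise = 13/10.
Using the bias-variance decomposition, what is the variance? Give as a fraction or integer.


Total error = bias^2 + variance + irreducible noise. So variance = 153/10 - 13 - 13/10 = 1.

1


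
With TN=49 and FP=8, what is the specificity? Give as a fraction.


Specificity = TN / (TN + FP) = 49 / 57 = 49/57.

49/57


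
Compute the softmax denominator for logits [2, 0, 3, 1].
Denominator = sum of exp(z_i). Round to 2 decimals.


Denom = e^2=7.3891 + e^0=1.0000 + e^3=20.0855 + e^1=2.7183. Sum = 31.1929, which rounds to 31.19.

31.19


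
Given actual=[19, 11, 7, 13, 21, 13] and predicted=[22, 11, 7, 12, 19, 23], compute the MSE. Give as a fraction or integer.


MSE = (1/6) * ((19-22)^2=9 + (11-11)^2=0 + (7-7)^2=0 + (13-12)^2=1 + (21-19)^2=4 + (13-23)^2=100). Sum = 114. MSE = 19.

19


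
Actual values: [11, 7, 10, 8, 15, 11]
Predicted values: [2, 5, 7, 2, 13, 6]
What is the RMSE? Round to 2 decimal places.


MSE = 26.5000. RMSE = sqrt(26.5000) = 5.15.

5.15


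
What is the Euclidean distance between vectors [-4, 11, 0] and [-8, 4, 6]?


d = sqrt(sum of squared differences). (-4--8)^2=16, (11-4)^2=49, (0-6)^2=36. Sum = 101.

sqrt(101)


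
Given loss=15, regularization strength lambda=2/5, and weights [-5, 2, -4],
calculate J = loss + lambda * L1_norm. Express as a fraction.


L1 norm = sum(|w|) = 11. J = 15 + 2/5 * 11 = 97/5.

97/5


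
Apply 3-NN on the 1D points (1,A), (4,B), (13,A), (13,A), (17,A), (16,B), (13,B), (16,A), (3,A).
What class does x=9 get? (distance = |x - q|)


Distances: |1-9|=8, |4-9|=5, |13-9|=4, |13-9|=4, |17-9|=8, |16-9|=7, |13-9|=4, |16-9|=7, |3-9|=6. 3 nearest: (13,A), (13,A), (13,B). Counts: {'A': 2, 'B': 1}. Majority class: A.

A


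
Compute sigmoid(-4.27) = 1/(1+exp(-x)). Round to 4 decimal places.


sigma(-4.27) = 1/(1+e^(4.27)) = 1/(1+71.521636) = 1/72.521636 = 0.0138.

0.0138


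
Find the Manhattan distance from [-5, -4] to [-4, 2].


d = sum of absolute differences: |-5--4|=1 + |-4-2|=6 = 7.

7


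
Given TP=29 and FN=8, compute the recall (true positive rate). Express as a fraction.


Recall = TP / (TP + FN) = 29 / 37 = 29/37.

29/37


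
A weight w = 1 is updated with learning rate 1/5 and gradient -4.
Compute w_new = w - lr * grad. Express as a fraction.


w_new = 1 - 1/5 * -4 = 1 - -4/5 = 9/5.

9/5


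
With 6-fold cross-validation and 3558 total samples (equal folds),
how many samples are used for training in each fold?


Each validation fold has 3558/6 = 593 samples. Training set = 3558 - 593 = 2965.

2965


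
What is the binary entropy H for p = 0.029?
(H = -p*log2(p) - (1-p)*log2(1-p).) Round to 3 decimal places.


H = -0.029*log2(0.029) - 0.971*log2(0.971) = 0.189.

0.189


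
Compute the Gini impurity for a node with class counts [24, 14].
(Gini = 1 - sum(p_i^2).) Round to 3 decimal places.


Total = 38. Proportions: 24/38, 14/38. sum(p_i^2) = 0.5346. Gini = 1 - 0.5346 = 0.4654, which rounds to 0.465.

0.465


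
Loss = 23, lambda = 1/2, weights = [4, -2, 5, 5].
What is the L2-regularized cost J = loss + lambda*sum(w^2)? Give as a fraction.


L2 sq norm = sum(w^2) = 70. J = 23 + 1/2 * 70 = 58.

58


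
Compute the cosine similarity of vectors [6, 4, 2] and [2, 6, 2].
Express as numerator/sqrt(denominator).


dot = 40. |a|^2 = 56, |b|^2 = 44. cos = 40/sqrt(2464).

40/sqrt(2464)


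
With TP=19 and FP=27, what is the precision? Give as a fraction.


Precision = TP / (TP + FP) = 19 / 46 = 19/46.

19/46


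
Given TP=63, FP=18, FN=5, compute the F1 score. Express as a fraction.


Precision = 63/81 = 7/9. Recall = 63/68 = 63/68. F1 = 2*P*R/(P+R) = 126/149.

126/149


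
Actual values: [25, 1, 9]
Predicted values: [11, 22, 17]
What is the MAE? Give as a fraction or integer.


MAE = (1/3) * (|25-11|=14 + |1-22|=21 + |9-17|=8). Sum = 43. MAE = 43/3.

43/3


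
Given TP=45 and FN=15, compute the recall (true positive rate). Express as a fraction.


Recall = TP / (TP + FN) = 45 / 60 = 3/4.

3/4


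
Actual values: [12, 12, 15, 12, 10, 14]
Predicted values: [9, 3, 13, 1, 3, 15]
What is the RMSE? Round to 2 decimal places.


MSE = 44.1667. RMSE = sqrt(44.1667) = 6.65.

6.65


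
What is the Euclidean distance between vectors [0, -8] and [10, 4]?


d = sqrt(sum of squared differences). (0-10)^2=100, (-8-4)^2=144. Sum = 244.

sqrt(244)


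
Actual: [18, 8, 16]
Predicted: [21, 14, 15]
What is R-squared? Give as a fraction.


Mean(y) = 14. SS_res = 46. SS_tot = 56. R^2 = 1 - 46/(56) = 5/28.

5/28


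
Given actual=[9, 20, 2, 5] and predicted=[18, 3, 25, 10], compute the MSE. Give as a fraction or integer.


MSE = (1/4) * ((9-18)^2=81 + (20-3)^2=289 + (2-25)^2=529 + (5-10)^2=25). Sum = 924. MSE = 231.

231


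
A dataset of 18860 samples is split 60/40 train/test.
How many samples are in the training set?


Test set = 18860 * 40% = 7544. Training set = 18860 - 7544 = 11316.

11316


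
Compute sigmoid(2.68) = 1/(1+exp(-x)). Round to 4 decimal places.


sigma(2.68) = 1/(1+e^(-2.68)) = 1/(1+0.068563) = 1/1.068563 = 0.9358.

0.9358


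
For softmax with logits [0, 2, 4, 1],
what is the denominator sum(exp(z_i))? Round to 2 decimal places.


Denom = e^0=1.0000 + e^2=7.3891 + e^4=54.5982 + e^1=2.7183. Sum = 65.7056, which rounds to 65.71.

65.71


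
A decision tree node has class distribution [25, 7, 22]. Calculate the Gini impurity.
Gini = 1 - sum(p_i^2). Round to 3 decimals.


Total = 54. Proportions: 25/54, 7/54, 22/54. sum(p_i^2) = 0.3971. Gini = 1 - 0.3971 = 0.6029, which rounds to 0.603.

0.603


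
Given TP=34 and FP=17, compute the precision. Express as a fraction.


Precision = TP / (TP + FP) = 34 / 51 = 2/3.

2/3


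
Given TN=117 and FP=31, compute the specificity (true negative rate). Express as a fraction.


Specificity = TN / (TN + FP) = 117 / 148 = 117/148.

117/148


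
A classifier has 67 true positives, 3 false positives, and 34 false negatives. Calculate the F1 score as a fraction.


Precision = 67/70 = 67/70. Recall = 67/101 = 67/101. F1 = 2*P*R/(P+R) = 134/171.

134/171


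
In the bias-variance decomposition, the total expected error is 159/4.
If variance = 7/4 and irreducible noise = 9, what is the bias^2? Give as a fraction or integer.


Total error = bias^2 + variance + irreducible noise. So bias^2 = 159/4 - 7/4 - 9 = 29.

29


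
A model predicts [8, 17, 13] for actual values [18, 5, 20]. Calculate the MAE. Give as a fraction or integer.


MAE = (1/3) * (|18-8|=10 + |5-17|=12 + |20-13|=7). Sum = 29. MAE = 29/3.

29/3


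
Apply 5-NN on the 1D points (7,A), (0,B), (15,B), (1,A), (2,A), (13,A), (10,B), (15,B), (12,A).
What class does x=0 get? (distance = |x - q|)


Distances: |7-0|=7, |0-0|=0, |15-0|=15, |1-0|=1, |2-0|=2, |13-0|=13, |10-0|=10, |15-0|=15, |12-0|=12. 5 nearest: (0,B), (1,A), (2,A), (7,A), (10,B). Counts: {'B': 2, 'A': 3}. Majority class: A.

A


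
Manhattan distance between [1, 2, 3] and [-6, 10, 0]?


d = sum of absolute differences: |1--6|=7 + |2-10|=8 + |3-0|=3 = 18.

18


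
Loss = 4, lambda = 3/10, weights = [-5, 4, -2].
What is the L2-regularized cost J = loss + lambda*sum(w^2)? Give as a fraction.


L2 sq norm = sum(w^2) = 45. J = 4 + 3/10 * 45 = 35/2.

35/2


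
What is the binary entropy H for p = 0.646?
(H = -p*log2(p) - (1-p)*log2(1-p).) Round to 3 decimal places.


H = -0.646*log2(0.646) - 0.354*log2(0.354) = 0.938.

0.938


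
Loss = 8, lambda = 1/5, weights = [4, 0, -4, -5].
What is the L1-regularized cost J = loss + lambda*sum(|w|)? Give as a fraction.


L1 norm = sum(|w|) = 13. J = 8 + 1/5 * 13 = 53/5.

53/5


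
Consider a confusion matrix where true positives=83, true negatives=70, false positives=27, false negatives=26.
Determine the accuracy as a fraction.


Accuracy = (TP + TN) / (TP + TN + FP + FN) = (83 + 70) / 206 = 153/206.

153/206


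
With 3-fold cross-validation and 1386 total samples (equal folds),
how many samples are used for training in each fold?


Each validation fold has 1386/3 = 462 samples. Training set = 1386 - 462 = 924.

924


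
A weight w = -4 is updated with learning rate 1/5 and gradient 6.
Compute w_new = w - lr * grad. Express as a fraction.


w_new = -4 - 1/5 * 6 = -4 - 6/5 = -26/5.

-26/5


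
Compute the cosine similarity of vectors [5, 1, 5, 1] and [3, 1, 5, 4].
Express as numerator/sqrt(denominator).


dot = 45. |a|^2 = 52, |b|^2 = 51. cos = 45/sqrt(2652).

45/sqrt(2652)


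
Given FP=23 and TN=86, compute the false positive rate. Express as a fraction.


FPR = FP / (FP + TN) = 23 / 109 = 23/109.

23/109


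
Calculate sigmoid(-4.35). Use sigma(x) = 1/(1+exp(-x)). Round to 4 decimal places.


sigma(-4.35) = 1/(1+e^(4.35)) = 1/(1+77.478463) = 1/78.478463 = 0.0127.

0.0127


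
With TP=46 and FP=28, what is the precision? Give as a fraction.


Precision = TP / (TP + FP) = 46 / 74 = 23/37.

23/37


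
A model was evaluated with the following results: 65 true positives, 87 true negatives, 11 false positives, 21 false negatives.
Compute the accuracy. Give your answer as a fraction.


Accuracy = (TP + TN) / (TP + TN + FP + FN) = (65 + 87) / 184 = 19/23.

19/23


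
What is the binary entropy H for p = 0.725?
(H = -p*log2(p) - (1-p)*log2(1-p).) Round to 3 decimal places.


H = -0.725*log2(0.725) - 0.275*log2(0.275) = 0.849.

0.849


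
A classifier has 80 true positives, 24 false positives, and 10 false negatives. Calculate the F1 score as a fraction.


Precision = 80/104 = 10/13. Recall = 80/90 = 8/9. F1 = 2*P*R/(P+R) = 80/97.

80/97


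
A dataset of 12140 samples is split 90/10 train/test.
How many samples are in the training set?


Test set = 12140 * 10% = 1214. Training set = 12140 - 1214 = 10926.

10926


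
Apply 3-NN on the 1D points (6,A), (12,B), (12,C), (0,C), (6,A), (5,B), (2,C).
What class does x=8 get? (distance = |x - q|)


Distances: |6-8|=2, |12-8|=4, |12-8|=4, |0-8|=8, |6-8|=2, |5-8|=3, |2-8|=6. 3 nearest: (6,A), (6,A), (5,B). Counts: {'A': 2, 'B': 1}. Majority class: A.

A


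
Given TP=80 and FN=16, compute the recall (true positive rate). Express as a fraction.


Recall = TP / (TP + FN) = 80 / 96 = 5/6.

5/6


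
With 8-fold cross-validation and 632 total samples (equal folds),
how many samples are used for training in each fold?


Each validation fold has 632/8 = 79 samples. Training set = 632 - 79 = 553.

553


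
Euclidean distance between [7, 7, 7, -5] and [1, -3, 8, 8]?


d = sqrt(sum of squared differences). (7-1)^2=36, (7--3)^2=100, (7-8)^2=1, (-5-8)^2=169. Sum = 306.

sqrt(306)


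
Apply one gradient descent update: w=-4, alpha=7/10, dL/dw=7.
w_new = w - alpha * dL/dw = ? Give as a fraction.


w_new = -4 - 7/10 * 7 = -4 - 49/10 = -89/10.

-89/10


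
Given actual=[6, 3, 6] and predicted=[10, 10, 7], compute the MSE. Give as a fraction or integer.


MSE = (1/3) * ((6-10)^2=16 + (3-10)^2=49 + (6-7)^2=1). Sum = 66. MSE = 22.

22


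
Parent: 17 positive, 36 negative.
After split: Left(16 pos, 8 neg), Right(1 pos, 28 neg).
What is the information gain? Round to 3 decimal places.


H(parent) = 0.9052. H(left) = 0.9183, H(right) = 0.2164. Weighted = (24/53)*0.9183 + (29/53)*0.2164 = 0.5342. IG = 0.9052 - 0.5342 = 0.3710, which rounds to 0.371.

0.371


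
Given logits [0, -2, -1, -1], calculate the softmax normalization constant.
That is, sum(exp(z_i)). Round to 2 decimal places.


Denom = e^0=1.0000 + e^-2=0.1353 + e^-1=0.3679 + e^-1=0.3679. Sum = 1.8711, which rounds to 1.87.

1.87


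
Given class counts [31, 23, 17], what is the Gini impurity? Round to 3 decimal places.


Total = 71. Proportions: 31/71, 23/71, 17/71. sum(p_i^2) = 0.3529. Gini = 1 - 0.3529 = 0.6471, which rounds to 0.647.

0.647


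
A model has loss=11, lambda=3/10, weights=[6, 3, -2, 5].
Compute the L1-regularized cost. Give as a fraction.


L1 norm = sum(|w|) = 16. J = 11 + 3/10 * 16 = 79/5.

79/5


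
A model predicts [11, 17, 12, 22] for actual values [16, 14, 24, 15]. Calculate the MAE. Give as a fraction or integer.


MAE = (1/4) * (|16-11|=5 + |14-17|=3 + |24-12|=12 + |15-22|=7). Sum = 27. MAE = 27/4.

27/4


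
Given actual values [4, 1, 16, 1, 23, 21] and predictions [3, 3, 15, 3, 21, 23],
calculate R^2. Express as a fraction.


Mean(y) = 11. SS_res = 18. SS_tot = 518. R^2 = 1 - 18/(518) = 250/259.

250/259


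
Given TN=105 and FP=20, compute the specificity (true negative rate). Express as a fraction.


Specificity = TN / (TN + FP) = 105 / 125 = 21/25.

21/25


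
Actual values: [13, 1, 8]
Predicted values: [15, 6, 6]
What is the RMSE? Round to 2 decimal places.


MSE = 11.0000. RMSE = sqrt(11.0000) = 3.32.

3.32


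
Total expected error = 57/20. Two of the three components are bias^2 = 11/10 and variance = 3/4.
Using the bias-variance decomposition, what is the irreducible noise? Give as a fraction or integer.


Total error = bias^2 + variance + irreducible noise. So irreducible noise = 57/20 - 11/10 - 3/4 = 1.

1


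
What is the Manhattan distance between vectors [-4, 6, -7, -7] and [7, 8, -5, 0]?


d = sum of absolute differences: |-4-7|=11 + |6-8|=2 + |-7--5|=2 + |-7-0|=7 = 22.

22


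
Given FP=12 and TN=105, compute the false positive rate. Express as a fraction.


FPR = FP / (FP + TN) = 12 / 117 = 4/39.

4/39


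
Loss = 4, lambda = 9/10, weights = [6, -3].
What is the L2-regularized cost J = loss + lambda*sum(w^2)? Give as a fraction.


L2 sq norm = sum(w^2) = 45. J = 4 + 9/10 * 45 = 89/2.

89/2


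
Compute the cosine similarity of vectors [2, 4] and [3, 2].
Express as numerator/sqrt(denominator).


dot = 14. |a|^2 = 20, |b|^2 = 13. cos = 14/sqrt(260).

14/sqrt(260)


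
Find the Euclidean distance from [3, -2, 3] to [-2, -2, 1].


d = sqrt(sum of squared differences). (3--2)^2=25, (-2--2)^2=0, (3-1)^2=4. Sum = 29.

sqrt(29)


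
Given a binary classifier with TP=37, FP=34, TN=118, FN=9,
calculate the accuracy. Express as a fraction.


Accuracy = (TP + TN) / (TP + TN + FP + FN) = (37 + 118) / 198 = 155/198.

155/198


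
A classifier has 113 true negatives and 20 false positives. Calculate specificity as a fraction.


Specificity = TN / (TN + FP) = 113 / 133 = 113/133.

113/133


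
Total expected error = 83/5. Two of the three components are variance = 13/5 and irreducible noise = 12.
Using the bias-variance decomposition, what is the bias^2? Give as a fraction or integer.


Total error = bias^2 + variance + irreducible noise. So bias^2 = 83/5 - 13/5 - 12 = 2.

2


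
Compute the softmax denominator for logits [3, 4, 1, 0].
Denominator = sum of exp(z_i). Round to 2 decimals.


Denom = e^3=20.0855 + e^4=54.5982 + e^1=2.7183 + e^0=1.0000. Sum = 78.4020, which rounds to 78.40.

78.40


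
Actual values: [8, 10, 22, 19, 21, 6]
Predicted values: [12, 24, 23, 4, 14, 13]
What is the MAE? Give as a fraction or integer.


MAE = (1/6) * (|8-12|=4 + |10-24|=14 + |22-23|=1 + |19-4|=15 + |21-14|=7 + |6-13|=7). Sum = 48. MAE = 8.

8


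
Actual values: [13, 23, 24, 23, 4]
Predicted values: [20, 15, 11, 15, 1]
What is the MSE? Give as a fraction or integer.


MSE = (1/5) * ((13-20)^2=49 + (23-15)^2=64 + (24-11)^2=169 + (23-15)^2=64 + (4-1)^2=9). Sum = 355. MSE = 71.

71


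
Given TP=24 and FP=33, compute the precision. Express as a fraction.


Precision = TP / (TP + FP) = 24 / 57 = 8/19.

8/19


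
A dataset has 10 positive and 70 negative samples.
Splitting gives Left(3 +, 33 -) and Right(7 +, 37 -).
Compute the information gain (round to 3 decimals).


H(parent) = 0.5436. H(left) = 0.4138, H(right) = 0.6321. Weighted = (36/80)*0.4138 + (44/80)*0.6321 = 0.5339. IG = 0.5436 - 0.5339 = 0.0097, which rounds to 0.010.

0.010


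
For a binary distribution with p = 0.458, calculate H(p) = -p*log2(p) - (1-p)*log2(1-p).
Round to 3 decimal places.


H = -0.458*log2(0.458) - 0.542*log2(0.542) = 0.995.

0.995


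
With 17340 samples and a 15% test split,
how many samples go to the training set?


Test set = 17340 * 15% = 2601. Training set = 17340 - 2601 = 14739.

14739


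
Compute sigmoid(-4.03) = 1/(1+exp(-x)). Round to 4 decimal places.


sigma(-4.03) = 1/(1+e^(4.03)) = 1/(1+56.260911) = 1/57.260911 = 0.0175.

0.0175


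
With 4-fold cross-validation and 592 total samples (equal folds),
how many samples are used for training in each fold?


Each validation fold has 592/4 = 148 samples. Training set = 592 - 148 = 444.

444


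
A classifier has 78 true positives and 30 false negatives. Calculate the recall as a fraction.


Recall = TP / (TP + FN) = 78 / 108 = 13/18.

13/18


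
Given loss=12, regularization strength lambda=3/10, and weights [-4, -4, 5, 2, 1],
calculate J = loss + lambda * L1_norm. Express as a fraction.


L1 norm = sum(|w|) = 16. J = 12 + 3/10 * 16 = 84/5.

84/5


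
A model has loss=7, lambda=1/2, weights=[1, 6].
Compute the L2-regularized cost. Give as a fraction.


L2 sq norm = sum(w^2) = 37. J = 7 + 1/2 * 37 = 51/2.

51/2


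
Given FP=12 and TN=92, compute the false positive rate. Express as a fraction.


FPR = FP / (FP + TN) = 12 / 104 = 3/26.

3/26


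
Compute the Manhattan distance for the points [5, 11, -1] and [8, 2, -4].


d = sum of absolute differences: |5-8|=3 + |11-2|=9 + |-1--4|=3 = 15.

15


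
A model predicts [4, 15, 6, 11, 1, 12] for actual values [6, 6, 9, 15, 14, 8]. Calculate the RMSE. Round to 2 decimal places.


MSE = 49.1667. RMSE = sqrt(49.1667) = 7.01.

7.01


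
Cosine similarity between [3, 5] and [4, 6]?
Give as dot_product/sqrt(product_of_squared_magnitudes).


dot = 42. |a|^2 = 34, |b|^2 = 52. cos = 42/sqrt(1768).

42/sqrt(1768)


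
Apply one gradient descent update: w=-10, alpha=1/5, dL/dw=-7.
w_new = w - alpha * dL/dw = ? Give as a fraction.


w_new = -10 - 1/5 * -7 = -10 - -7/5 = -43/5.

-43/5


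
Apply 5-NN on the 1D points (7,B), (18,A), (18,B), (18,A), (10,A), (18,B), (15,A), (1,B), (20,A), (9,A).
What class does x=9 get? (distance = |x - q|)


Distances: |7-9|=2, |18-9|=9, |18-9|=9, |18-9|=9, |10-9|=1, |18-9|=9, |15-9|=6, |1-9|=8, |20-9|=11, |9-9|=0. 5 nearest: (9,A), (10,A), (7,B), (15,A), (1,B). Counts: {'A': 3, 'B': 2}. Majority class: A.

A


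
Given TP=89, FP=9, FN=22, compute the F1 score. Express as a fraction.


Precision = 89/98 = 89/98. Recall = 89/111 = 89/111. F1 = 2*P*R/(P+R) = 178/209.

178/209


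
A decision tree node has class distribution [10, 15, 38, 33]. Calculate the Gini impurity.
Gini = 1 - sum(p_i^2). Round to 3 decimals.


Total = 96. Proportions: 10/96, 15/96, 38/96, 33/96. sum(p_i^2) = 0.3101. Gini = 1 - 0.3101 = 0.6899, which rounds to 0.690.

0.690


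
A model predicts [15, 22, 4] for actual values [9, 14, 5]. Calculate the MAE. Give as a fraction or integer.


MAE = (1/3) * (|9-15|=6 + |14-22|=8 + |5-4|=1). Sum = 15. MAE = 5.

5


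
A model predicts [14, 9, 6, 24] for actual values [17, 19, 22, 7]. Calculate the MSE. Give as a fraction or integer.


MSE = (1/4) * ((17-14)^2=9 + (19-9)^2=100 + (22-6)^2=256 + (7-24)^2=289). Sum = 654. MSE = 327/2.

327/2


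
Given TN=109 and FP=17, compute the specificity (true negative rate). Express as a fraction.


Specificity = TN / (TN + FP) = 109 / 126 = 109/126.

109/126


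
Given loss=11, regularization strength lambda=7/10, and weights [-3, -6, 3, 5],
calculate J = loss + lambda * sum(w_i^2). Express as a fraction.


L2 sq norm = sum(w^2) = 79. J = 11 + 7/10 * 79 = 663/10.

663/10


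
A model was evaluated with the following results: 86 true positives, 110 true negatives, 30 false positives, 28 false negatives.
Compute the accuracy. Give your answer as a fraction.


Accuracy = (TP + TN) / (TP + TN + FP + FN) = (86 + 110) / 254 = 98/127.

98/127


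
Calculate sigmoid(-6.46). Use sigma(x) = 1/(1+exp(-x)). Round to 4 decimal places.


sigma(-6.46) = 1/(1+e^(6.46)) = 1/(1+639.061057) = 1/640.061057 = 0.0016.

0.0016


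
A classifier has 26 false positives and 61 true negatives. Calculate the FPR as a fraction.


FPR = FP / (FP + TN) = 26 / 87 = 26/87.

26/87


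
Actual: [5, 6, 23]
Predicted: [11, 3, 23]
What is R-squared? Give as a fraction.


Mean(y) = 34/3. SS_res = 45. SS_tot = 614/3. R^2 = 1 - 45/(614/3) = 479/614.

479/614


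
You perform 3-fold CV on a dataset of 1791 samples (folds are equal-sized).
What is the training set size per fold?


Each validation fold has 1791/3 = 597 samples. Training set = 1791 - 597 = 1194.

1194


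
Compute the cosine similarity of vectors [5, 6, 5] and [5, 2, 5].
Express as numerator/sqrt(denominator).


dot = 62. |a|^2 = 86, |b|^2 = 54. cos = 62/sqrt(4644).

62/sqrt(4644)


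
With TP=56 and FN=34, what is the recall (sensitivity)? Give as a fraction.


Recall = TP / (TP + FN) = 56 / 90 = 28/45.

28/45


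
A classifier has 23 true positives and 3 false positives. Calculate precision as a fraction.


Precision = TP / (TP + FP) = 23 / 26 = 23/26.

23/26


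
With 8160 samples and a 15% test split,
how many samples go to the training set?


Test set = 8160 * 15% = 1224. Training set = 8160 - 1224 = 6936.

6936


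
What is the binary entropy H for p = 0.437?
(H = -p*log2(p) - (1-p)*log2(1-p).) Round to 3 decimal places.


H = -0.437*log2(0.437) - 0.563*log2(0.563) = 0.989.

0.989


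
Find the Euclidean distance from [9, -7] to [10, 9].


d = sqrt(sum of squared differences). (9-10)^2=1, (-7-9)^2=256. Sum = 257.

sqrt(257)


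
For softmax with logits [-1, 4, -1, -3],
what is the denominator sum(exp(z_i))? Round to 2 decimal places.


Denom = e^-1=0.3679 + e^4=54.5982 + e^-1=0.3679 + e^-3=0.0498. Sum = 55.3838, which rounds to 55.38.

55.38


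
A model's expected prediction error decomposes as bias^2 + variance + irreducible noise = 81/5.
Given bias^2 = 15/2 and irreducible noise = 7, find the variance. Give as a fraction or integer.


Total error = bias^2 + variance + irreducible noise. So variance = 81/5 - 15/2 - 7 = 17/10.

17/10


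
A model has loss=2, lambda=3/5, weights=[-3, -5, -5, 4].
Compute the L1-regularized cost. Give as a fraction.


L1 norm = sum(|w|) = 17. J = 2 + 3/5 * 17 = 61/5.

61/5


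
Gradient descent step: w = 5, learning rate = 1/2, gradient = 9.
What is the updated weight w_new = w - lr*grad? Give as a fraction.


w_new = 5 - 1/2 * 9 = 5 - 9/2 = 1/2.

1/2


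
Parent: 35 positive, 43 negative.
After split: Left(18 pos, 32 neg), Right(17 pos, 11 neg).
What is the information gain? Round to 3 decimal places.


H(parent) = 0.9924. H(left) = 0.9427, H(right) = 0.9666. Weighted = (50/78)*0.9427 + (28/78)*0.9666 = 0.9513. IG = 0.9924 - 0.9513 = 0.0411, which rounds to 0.041.

0.041


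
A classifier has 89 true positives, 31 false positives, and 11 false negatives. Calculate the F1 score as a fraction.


Precision = 89/120 = 89/120. Recall = 89/100 = 89/100. F1 = 2*P*R/(P+R) = 89/110.

89/110


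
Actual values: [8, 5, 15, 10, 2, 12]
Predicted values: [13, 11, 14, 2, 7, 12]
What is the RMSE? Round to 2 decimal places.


MSE = 25.1667. RMSE = sqrt(25.1667) = 5.02.

5.02


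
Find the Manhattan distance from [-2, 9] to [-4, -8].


d = sum of absolute differences: |-2--4|=2 + |9--8|=17 = 19.

19


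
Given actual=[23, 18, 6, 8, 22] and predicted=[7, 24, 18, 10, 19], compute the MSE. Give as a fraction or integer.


MSE = (1/5) * ((23-7)^2=256 + (18-24)^2=36 + (6-18)^2=144 + (8-10)^2=4 + (22-19)^2=9). Sum = 449. MSE = 449/5.

449/5


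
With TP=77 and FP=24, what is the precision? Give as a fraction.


Precision = TP / (TP + FP) = 77 / 101 = 77/101.

77/101


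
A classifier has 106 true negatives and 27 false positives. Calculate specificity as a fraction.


Specificity = TN / (TN + FP) = 106 / 133 = 106/133.

106/133


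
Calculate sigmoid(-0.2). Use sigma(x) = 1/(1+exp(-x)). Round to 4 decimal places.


sigma(-0.2) = 1/(1+e^(0.2)) = 1/(1+1.221403) = 1/2.221403 = 0.4502.

0.4502


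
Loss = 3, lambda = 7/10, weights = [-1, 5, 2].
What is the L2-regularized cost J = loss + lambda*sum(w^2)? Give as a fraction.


L2 sq norm = sum(w^2) = 30. J = 3 + 7/10 * 30 = 24.

24


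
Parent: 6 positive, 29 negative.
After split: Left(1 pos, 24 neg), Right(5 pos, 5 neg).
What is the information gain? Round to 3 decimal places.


H(parent) = 0.6610. H(left) = 0.2423, H(right) = 1.0000. Weighted = (25/35)*0.2423 + (10/35)*1.0000 = 0.4588. IG = 0.6610 - 0.4588 = 0.2022, which rounds to 0.202.

0.202


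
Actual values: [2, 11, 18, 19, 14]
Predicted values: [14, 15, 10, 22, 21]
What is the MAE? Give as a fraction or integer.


MAE = (1/5) * (|2-14|=12 + |11-15|=4 + |18-10|=8 + |19-22|=3 + |14-21|=7). Sum = 34. MAE = 34/5.

34/5


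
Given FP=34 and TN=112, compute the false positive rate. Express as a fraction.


FPR = FP / (FP + TN) = 34 / 146 = 17/73.

17/73


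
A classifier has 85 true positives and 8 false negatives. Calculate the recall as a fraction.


Recall = TP / (TP + FN) = 85 / 93 = 85/93.

85/93


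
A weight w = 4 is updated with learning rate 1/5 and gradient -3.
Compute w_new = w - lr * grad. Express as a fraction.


w_new = 4 - 1/5 * -3 = 4 - -3/5 = 23/5.

23/5


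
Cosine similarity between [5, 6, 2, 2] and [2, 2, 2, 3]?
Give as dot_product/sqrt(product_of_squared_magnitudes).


dot = 32. |a|^2 = 69, |b|^2 = 21. cos = 32/sqrt(1449).

32/sqrt(1449)


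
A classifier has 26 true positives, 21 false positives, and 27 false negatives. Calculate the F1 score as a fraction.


Precision = 26/47 = 26/47. Recall = 26/53 = 26/53. F1 = 2*P*R/(P+R) = 13/25.

13/25


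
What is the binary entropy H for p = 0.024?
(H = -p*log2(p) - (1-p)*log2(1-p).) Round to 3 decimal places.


H = -0.024*log2(0.024) - 0.976*log2(0.976) = 0.163.

0.163


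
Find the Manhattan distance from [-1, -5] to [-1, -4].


d = sum of absolute differences: |-1--1|=0 + |-5--4|=1 = 1.

1


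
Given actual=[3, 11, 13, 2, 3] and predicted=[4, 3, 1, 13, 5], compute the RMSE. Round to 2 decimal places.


MSE = 66.8000. RMSE = sqrt(66.8000) = 8.17.

8.17


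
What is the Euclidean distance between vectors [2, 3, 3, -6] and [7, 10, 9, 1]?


d = sqrt(sum of squared differences). (2-7)^2=25, (3-10)^2=49, (3-9)^2=36, (-6-1)^2=49. Sum = 159.

sqrt(159)


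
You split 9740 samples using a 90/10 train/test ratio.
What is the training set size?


Test set = 9740 * 10% = 974. Training set = 9740 - 974 = 8766.

8766


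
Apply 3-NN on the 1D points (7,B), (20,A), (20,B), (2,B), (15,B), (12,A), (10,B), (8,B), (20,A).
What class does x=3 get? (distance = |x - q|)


Distances: |7-3|=4, |20-3|=17, |20-3|=17, |2-3|=1, |15-3|=12, |12-3|=9, |10-3|=7, |8-3|=5, |20-3|=17. 3 nearest: (2,B), (7,B), (8,B). Counts: {'B': 3}. Majority class: B.

B


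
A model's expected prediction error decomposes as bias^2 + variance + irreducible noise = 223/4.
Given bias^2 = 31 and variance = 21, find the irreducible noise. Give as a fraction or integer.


Total error = bias^2 + variance + irreducible noise. So irreducible noise = 223/4 - 31 - 21 = 15/4.

15/4


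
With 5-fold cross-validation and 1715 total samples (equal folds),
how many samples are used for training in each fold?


Each validation fold has 1715/5 = 343 samples. Training set = 1715 - 343 = 1372.

1372


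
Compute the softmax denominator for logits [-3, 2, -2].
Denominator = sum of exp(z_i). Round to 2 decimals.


Denom = e^-3=0.0498 + e^2=7.3891 + e^-2=0.1353. Sum = 7.5742, which rounds to 7.57.

7.57


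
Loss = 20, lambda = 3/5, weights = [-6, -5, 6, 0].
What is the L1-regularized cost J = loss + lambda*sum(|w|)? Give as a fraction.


L1 norm = sum(|w|) = 17. J = 20 + 3/5 * 17 = 151/5.

151/5


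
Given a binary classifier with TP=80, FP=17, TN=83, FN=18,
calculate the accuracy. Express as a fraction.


Accuracy = (TP + TN) / (TP + TN + FP + FN) = (80 + 83) / 198 = 163/198.

163/198


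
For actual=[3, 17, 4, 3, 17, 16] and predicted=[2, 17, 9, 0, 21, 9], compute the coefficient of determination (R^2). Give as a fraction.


Mean(y) = 10. SS_res = 100. SS_tot = 268. R^2 = 1 - 100/(268) = 42/67.

42/67


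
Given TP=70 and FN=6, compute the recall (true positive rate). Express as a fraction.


Recall = TP / (TP + FN) = 70 / 76 = 35/38.

35/38


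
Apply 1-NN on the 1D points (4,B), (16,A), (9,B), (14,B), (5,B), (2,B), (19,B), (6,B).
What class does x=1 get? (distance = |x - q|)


Distances: |4-1|=3, |16-1|=15, |9-1|=8, |14-1|=13, |5-1|=4, |2-1|=1, |19-1|=18, |6-1|=5. 1 nearest: (2,B). Counts: {'B': 1}. Majority class: B.

B


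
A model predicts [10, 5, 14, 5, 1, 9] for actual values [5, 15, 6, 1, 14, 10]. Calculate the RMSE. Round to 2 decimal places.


MSE = 62.5000. RMSE = sqrt(62.5000) = 7.91.

7.91


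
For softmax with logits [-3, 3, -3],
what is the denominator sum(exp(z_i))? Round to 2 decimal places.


Denom = e^-3=0.0498 + e^3=20.0855 + e^-3=0.0498. Sum = 20.1851, which rounds to 20.19.

20.19


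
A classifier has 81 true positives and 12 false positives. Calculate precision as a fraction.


Precision = TP / (TP + FP) = 81 / 93 = 27/31.

27/31


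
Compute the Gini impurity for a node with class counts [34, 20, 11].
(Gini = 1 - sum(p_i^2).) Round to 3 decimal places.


Total = 65. Proportions: 34/65, 20/65, 11/65. sum(p_i^2) = 0.3969. Gini = 1 - 0.3969 = 0.6031, which rounds to 0.603.

0.603


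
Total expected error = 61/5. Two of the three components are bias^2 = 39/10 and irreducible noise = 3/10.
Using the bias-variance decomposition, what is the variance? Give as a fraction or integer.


Total error = bias^2 + variance + irreducible noise. So variance = 61/5 - 39/10 - 3/10 = 8.

8


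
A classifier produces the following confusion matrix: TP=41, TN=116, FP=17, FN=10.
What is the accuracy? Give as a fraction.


Accuracy = (TP + TN) / (TP + TN + FP + FN) = (41 + 116) / 184 = 157/184.

157/184


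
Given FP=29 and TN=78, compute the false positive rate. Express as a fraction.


FPR = FP / (FP + TN) = 29 / 107 = 29/107.

29/107
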